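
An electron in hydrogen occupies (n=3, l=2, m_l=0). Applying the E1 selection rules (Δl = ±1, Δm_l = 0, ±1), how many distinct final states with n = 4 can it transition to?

6

E1 requires Δl = ±1, so l_f ∈ {1, 3}; with 0 ≤ l_f ≤ n_f−1 = 3, the allowed l_f values are {1, 3}.
For l_f = 1: m_f ∈ {m_i−1, m_i, m_i+1} ∩ [−1, 1] = {-1, 0, 1} → 3 states.
For l_f = 3: m_f ∈ {m_i−1, m_i, m_i+1} ∩ [−3, 3] = {-1, 0, 1} → 3 states.
Total: 6.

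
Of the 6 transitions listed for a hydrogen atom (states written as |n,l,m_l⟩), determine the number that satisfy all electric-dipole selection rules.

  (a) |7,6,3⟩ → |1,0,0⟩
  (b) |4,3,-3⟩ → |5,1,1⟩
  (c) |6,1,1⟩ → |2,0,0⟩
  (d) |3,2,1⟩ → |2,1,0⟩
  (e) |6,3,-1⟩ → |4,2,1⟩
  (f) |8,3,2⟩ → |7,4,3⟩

(a) forbidden — Δl = -6 (E1 requires Δl = ±1); Δm_l = -3 (E1 requires Δm_l = 0, ±1)
(b) forbidden — Δl = -2 (E1 requires Δl = ±1); Δm_l = +4 (E1 requires Δm_l = 0, ±1)
(c) allowed
(d) allowed
(e) forbidden — Δm_l = +2 (E1 requires Δm_l = 0, ±1)
(f) allowed
Total allowed: 3 of 6.

3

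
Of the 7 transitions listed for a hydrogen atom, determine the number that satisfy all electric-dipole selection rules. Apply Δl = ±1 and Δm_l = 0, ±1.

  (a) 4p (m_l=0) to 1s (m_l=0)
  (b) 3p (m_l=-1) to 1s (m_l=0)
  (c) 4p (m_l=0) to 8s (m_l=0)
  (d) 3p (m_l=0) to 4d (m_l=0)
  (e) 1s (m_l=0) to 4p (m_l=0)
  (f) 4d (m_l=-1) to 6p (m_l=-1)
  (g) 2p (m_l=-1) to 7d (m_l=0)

(a) allowed
(b) allowed
(c) allowed
(d) allowed
(e) allowed
(f) allowed
(g) allowed
Total allowed: 7 of 7.

7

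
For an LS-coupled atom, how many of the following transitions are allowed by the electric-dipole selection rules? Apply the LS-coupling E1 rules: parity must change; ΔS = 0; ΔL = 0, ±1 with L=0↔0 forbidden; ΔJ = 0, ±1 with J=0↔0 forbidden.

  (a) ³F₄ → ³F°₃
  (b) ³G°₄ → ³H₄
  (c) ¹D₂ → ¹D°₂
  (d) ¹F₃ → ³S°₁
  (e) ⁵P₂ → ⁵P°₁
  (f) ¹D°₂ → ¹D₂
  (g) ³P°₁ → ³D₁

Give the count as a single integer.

(a) allowed
(b) allowed
(c) allowed
(d) forbidden (ΔS, ΔL, ΔJ fail)
(e) allowed
(f) allowed
(g) allowed
Total allowed: 6 of 7.

6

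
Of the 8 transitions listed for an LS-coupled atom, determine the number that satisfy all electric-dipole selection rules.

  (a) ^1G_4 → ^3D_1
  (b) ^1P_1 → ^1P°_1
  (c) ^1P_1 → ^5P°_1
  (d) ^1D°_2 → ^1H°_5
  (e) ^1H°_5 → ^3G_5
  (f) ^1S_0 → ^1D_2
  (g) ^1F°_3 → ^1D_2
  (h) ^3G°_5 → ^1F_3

2

(a) forbidden (parity, ΔS, ΔL, ΔJ fail)
(b) allowed
(c) forbidden (ΔS fails)
(d) forbidden (parity, ΔL, ΔJ fail)
(e) forbidden (ΔS fails)
(f) forbidden (parity, ΔL, ΔJ fail)
(g) allowed
(h) forbidden (ΔS, ΔJ fail)
Total allowed: 2 of 8.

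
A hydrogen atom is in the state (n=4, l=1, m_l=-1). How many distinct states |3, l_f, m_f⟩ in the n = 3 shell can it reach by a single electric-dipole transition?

4

E1 requires Δl = ±1, so l_f ∈ {0, 2}; with 0 ≤ l_f ≤ n_f−1 = 2, the allowed l_f values are {0, 2}.
For l_f = 0: m_f ∈ {m_i−1, m_i, m_i+1} ∩ [−0, 0] = {0} → 1 state.
For l_f = 2: m_f ∈ {m_i−1, m_i, m_i+1} ∩ [−2, 2] = {-2, -1, 0} → 3 states.
Total: 4.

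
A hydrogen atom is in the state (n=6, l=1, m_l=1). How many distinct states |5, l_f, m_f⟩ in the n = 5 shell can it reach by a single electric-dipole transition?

E1 requires Δl = ±1, so l_f ∈ {0, 2}; with 0 ≤ l_f ≤ n_f−1 = 4, the allowed l_f values are {0, 2}.
For l_f = 0: m_f ∈ {m_i−1, m_i, m_i+1} ∩ [−0, 0] = {0} → 1 state.
For l_f = 2: m_f ∈ {m_i−1, m_i, m_i+1} ∩ [−2, 2] = {0, 1, 2} → 3 states.
Total: 4.

4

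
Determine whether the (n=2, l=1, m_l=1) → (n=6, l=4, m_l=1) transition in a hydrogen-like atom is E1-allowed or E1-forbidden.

Δl = 4 − 1 = +3; the E1 rule Δl = ±1 is violated.
Δm_l = 1 − (1) = +0. E1 requires Δm_l = 0, ±1: satisfied.
The transition is electric-dipole forbidden.

forbidden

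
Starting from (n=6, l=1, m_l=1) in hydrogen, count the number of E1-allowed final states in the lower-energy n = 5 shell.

4

E1 requires Δl = ±1, so l_f ∈ {0, 2}; with 0 ≤ l_f ≤ n_f−1 = 4, the allowed l_f values are {0, 2}.
For l_f = 0: m_f ∈ {m_i−1, m_i, m_i+1} ∩ [−0, 0] = {0} → 1 state.
For l_f = 2: m_f ∈ {m_i−1, m_i, m_i+1} ∩ [−2, 2] = {0, 1, 2} → 3 states.
Total: 4.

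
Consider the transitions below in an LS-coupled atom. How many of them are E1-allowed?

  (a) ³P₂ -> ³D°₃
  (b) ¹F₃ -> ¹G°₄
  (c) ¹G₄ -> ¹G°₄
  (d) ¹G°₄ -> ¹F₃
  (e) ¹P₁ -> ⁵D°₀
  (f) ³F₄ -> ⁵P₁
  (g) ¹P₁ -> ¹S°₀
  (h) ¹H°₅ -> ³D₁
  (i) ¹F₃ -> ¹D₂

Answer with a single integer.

5

(a) allowed
(b) allowed
(c) allowed
(d) allowed
(e) forbidden (ΔS fails)
(f) forbidden (parity, ΔS, ΔL, ΔJ fail)
(g) allowed
(h) forbidden (ΔS, ΔL, ΔJ fail)
(i) forbidden (parity fails)
Total allowed: 5 of 9.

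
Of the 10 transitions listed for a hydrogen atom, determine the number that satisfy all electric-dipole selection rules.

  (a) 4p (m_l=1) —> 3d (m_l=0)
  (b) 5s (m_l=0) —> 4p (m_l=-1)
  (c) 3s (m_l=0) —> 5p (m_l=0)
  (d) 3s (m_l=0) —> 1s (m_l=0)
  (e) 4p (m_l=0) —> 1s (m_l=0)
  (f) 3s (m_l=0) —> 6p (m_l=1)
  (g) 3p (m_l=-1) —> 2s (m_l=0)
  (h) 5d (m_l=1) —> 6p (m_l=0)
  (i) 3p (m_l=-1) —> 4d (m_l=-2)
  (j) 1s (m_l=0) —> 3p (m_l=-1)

9

(a) allowed
(b) allowed
(c) allowed
(d) forbidden — Δl = +0 (E1 requires Δl = ±1)
(e) allowed
(f) allowed
(g) allowed
(h) allowed
(i) allowed
(j) allowed
Total allowed: 9 of 10.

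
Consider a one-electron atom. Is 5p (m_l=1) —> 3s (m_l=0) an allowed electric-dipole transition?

Δl = 0 − 1 = -1; the E1 rule Δl = ±1 is ✓.
m_l: 1 → 0 (Δm_l = -1). |Δm_l| ≤ 1 ✓.
All E1 selection rules are satisfied.

allowed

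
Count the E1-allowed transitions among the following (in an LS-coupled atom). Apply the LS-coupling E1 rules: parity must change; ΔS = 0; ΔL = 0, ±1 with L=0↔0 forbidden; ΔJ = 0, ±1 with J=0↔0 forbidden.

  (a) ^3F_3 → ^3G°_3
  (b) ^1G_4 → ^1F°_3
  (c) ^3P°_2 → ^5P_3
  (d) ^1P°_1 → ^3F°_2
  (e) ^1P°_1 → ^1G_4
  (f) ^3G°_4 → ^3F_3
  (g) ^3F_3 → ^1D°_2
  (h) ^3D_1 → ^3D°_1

4

(a) allowed
(b) allowed
(c) forbidden (ΔS fails)
(d) forbidden (parity, ΔS, ΔL fail)
(e) forbidden (ΔL, ΔJ fail)
(f) allowed
(g) forbidden (ΔS fails)
(h) allowed
Total allowed: 4 of 8.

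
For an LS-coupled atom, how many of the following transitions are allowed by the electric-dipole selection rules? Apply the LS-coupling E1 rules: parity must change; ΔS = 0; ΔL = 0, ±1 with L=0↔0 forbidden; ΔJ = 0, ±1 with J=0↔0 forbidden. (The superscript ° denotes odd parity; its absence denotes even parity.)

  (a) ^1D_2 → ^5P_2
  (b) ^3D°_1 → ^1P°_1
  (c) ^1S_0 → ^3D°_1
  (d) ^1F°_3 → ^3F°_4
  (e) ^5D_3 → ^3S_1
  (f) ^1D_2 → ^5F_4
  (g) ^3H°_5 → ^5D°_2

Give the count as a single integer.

0

(a) forbidden (parity, ΔS fail)
(b) forbidden (parity, ΔS fail)
(c) forbidden (ΔS, ΔL fail)
(d) forbidden (parity, ΔS fail)
(e) forbidden (parity, ΔS, ΔL, ΔJ fail)
(f) forbidden (parity, ΔS, ΔJ fail)
(g) forbidden (parity, ΔS, ΔL, ΔJ fail)
Total allowed: 0 of 7.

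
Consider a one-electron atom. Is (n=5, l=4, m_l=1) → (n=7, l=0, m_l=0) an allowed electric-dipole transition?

Δl = 0 − 4 = -4; the E1 rule Δl = ±1 is ✗.
Δm_l = 0 − (1) = -1. E1 requires Δm_l = 0, ±1: ✓.
The transition is electric-dipole forbidden.

forbidden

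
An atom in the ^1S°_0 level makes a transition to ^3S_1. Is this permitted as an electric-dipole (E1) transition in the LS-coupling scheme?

forbidden

Reading off the term symbols: S 0→1, L 0→0, J 0→1, parity odd→even.
Parity must change: odd → even — passes.
ΔJ = 0, ±1 (not J=0↔0): J: 0 → 1, ΔJ = +1 — passes.
ΔS = 0: S: 0 → 1 — fails.
ΔL = 0, ±1 (not L=0↔0): L: 0 → 0, ΔL = +0 — fails.
Rule(s) violated: ΔS, ΔL.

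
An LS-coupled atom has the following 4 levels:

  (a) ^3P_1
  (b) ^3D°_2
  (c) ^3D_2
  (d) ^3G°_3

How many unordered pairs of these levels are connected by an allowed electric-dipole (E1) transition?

2

(a)–(b): allowed.
(a)–(c): forbidden (parity).
(a)–(d): forbidden (ΔL, ΔJ).
(b)–(c): allowed.
(b)–(d): forbidden (parity, ΔL).
(c)–(d): forbidden (ΔL).
Allowed pairs: 2 of 6.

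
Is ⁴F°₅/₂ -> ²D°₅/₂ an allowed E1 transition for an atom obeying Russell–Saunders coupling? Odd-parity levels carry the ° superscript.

ΔL = 0, ±1 (not L=0↔0): L: 3 → 2, ΔL = -1 — ✓.
ΔS = 0: S: 3/2 → 1/2 — ✗.
ΔJ = 0, ±1 (not J=0↔0): J: 5/2 → 5/2, ΔJ = +0 — ✓.
Parity must change: odd → odd — ✗.
Rule(s) violated: parity, ΔS.

forbidden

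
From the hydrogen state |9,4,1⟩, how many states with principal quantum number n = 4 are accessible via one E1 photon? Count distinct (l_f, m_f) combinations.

E1 requires Δl = ±1, so l_f ∈ {3, 5}; with 0 ≤ l_f ≤ n_f−1 = 3, the allowed l_f values are {3}.
For l_f = 3: m_f ∈ {m_i−1, m_i, m_i+1} ∩ [−3, 3] = {0, 1, 2} → 3 states.
Total: 3.

3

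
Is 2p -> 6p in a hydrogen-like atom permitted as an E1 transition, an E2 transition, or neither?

Δl = 1 − 1 = +0; l_i + l_f = 2.
E1 (Δl = ±1): not satisfied.
E2 (Δl = 0,±2, l_i+l_f ≥ 2): satisfied.

E2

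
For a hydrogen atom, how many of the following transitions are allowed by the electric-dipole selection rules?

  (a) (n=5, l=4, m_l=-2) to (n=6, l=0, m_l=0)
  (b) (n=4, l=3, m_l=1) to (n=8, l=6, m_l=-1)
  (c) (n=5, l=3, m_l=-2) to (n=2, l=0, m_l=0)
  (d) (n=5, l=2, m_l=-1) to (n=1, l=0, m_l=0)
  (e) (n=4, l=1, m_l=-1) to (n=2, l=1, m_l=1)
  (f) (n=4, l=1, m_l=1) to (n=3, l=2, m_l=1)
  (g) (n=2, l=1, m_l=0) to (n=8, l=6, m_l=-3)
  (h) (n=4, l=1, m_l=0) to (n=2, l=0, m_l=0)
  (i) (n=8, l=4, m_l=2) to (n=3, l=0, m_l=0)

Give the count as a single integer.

2

(a) forbidden — Δl = -4 (E1 requires Δl = ±1); Δm_l = +2 (E1 requires Δm_l = 0, ±1)
(b) forbidden — Δl = +3 (E1 requires Δl = ±1); Δm_l = -2 (E1 requires Δm_l = 0, ±1)
(c) forbidden — Δl = -3 (E1 requires Δl = ±1); Δm_l = +2 (E1 requires Δm_l = 0, ±1)
(d) forbidden — Δl = -2 (E1 requires Δl = ±1)
(e) forbidden — Δl = +0 (E1 requires Δl = ±1); Δm_l = +2 (E1 requires Δm_l = 0, ±1)
(f) allowed
(g) forbidden — Δl = +5 (E1 requires Δl = ±1); Δm_l = -3 (E1 requires Δm_l = 0, ±1)
(h) allowed
(i) forbidden — Δl = -4 (E1 requires Δl = ±1); Δm_l = -2 (E1 requires Δm_l = 0, ±1)
Total allowed: 2 of 9.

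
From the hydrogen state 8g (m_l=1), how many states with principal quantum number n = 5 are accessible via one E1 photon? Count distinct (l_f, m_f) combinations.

E1 requires Δl = ±1, so l_f ∈ {3, 5}; with 0 ≤ l_f ≤ n_f−1 = 4, the allowed l_f values are {3}.
For l_f = 3: m_f ∈ {m_i−1, m_i, m_i+1} ∩ [−3, 3] = {0, 1, 2} → 3 states.
Total: 3.

3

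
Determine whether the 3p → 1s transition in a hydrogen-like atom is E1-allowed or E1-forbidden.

l: 1 → 0 (Δl = -1). Δl = ±1 ✓.
All E1 selection rules are satisfied.

allowed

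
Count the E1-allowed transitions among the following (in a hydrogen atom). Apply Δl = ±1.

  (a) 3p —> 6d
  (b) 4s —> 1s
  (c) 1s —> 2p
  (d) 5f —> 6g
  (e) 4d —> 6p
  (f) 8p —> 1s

5

(a) allowed
(b) forbidden — Δl = +0 (E1 requires Δl = ±1)
(c) allowed
(d) allowed
(e) allowed
(f) allowed
Total allowed: 5 of 6.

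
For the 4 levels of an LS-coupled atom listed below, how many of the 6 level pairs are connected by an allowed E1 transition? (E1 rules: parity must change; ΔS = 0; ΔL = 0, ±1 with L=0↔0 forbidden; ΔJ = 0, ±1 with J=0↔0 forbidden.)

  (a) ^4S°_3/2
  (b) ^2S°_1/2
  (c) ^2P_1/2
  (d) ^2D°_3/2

(a)–(b): forbidden (parity, ΔS, ΔL).
(a)–(c): forbidden (ΔS).
(a)–(d): forbidden (parity, ΔS, ΔL).
(b)–(c): allowed.
(b)–(d): forbidden (parity, ΔL).
(c)–(d): allowed.
Allowed pairs: 2 of 6.

2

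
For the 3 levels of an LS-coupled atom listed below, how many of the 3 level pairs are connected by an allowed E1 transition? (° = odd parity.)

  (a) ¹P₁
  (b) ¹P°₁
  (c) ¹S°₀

2

(a)–(b): allowed.
(a)–(c): allowed.
(b)–(c): forbidden (parity).
Allowed pairs: 2 of 3.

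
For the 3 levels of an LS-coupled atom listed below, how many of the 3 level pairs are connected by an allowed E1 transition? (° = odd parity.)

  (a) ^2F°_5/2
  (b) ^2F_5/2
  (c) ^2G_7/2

2

(a)–(b): allowed.
(a)–(c): allowed.
(b)–(c): forbidden (parity).
Allowed pairs: 2 of 3.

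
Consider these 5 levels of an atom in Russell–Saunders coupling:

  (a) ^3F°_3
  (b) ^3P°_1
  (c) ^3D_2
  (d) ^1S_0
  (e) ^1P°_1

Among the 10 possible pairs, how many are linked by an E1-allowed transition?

(a)–(b): forbidden (parity, ΔL, ΔJ).
(a)–(c): allowed.
(a)–(d): forbidden (ΔS, ΔL, ΔJ).
(a)–(e): forbidden (parity, ΔS, ΔL, ΔJ).
(b)–(c): allowed.
(b)–(d): forbidden (ΔS).
(b)–(e): forbidden (parity, ΔS).
(c)–(d): forbidden (parity, ΔS, ΔL, ΔJ).
(c)–(e): forbidden (ΔS).
(d)–(e): allowed.
Allowed pairs: 3 of 10.

3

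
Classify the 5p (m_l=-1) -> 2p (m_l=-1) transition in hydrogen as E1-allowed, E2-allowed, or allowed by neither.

Δl = 1 − 1 = +0; l_i + l_f = 2.
Δm_l = +0.
E1 (Δl = ±1, |Δm_l| ≤ 1): not satisfied.
E2 (Δl = 0,±2, l_i+l_f ≥ 2, |Δm_l| ≤ 2): satisfied.

E2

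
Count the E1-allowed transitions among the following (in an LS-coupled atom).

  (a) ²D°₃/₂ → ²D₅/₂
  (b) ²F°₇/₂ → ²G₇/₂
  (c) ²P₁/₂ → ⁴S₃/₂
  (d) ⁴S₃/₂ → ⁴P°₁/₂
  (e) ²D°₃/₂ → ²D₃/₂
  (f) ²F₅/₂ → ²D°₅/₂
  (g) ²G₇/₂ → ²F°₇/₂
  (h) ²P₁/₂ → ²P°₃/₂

(a) allowed
(b) allowed
(c) forbidden (parity, ΔS fail)
(d) allowed
(e) allowed
(f) allowed
(g) allowed
(h) allowed
Total allowed: 7 of 8.

7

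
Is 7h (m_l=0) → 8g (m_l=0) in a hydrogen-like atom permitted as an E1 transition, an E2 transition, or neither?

E1

Δl = 4 − 5 = -1; l_i + l_f = 9.
Δm_l = +0.
E1 (Δl = ±1, |Δm_l| ≤ 1): satisfied.
E2 (Δl = 0,±2, l_i+l_f ≥ 2, |Δm_l| ≤ 2): not satisfied.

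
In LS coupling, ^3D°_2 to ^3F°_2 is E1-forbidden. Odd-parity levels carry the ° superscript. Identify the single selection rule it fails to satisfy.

parity

Reading off the term symbols: S 1→1, L 2→3, J 2→2, parity odd→odd.
ΔJ = 0, ±1 (not J=0↔0): J: 2 → 2, ΔJ = +0 — ok.
ΔL = 0, ±1 (not L=0↔0): L: 2 → 3, ΔL = +1 — ok.
Parity must change: odd → odd — fails.
ΔS = 0: S: 1 → 1 — ok.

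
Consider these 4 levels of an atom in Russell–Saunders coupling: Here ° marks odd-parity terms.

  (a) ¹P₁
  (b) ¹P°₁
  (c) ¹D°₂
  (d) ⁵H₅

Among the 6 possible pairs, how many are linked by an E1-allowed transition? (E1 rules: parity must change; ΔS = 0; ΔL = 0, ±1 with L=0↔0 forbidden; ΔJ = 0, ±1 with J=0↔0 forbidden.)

2

(a)–(b): allowed.
(a)–(c): allowed.
(a)–(d): forbidden (parity, ΔS, ΔL, ΔJ).
(b)–(c): forbidden (parity).
(b)–(d): forbidden (ΔS, ΔL, ΔJ).
(c)–(d): forbidden (ΔS, ΔL, ΔJ).
Allowed pairs: 2 of 6.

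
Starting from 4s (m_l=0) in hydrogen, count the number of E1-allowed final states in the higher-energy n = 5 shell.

E1 requires Δl = ±1, so l_f ∈ {-1, 1}; with 0 ≤ l_f ≤ n_f−1 = 4, the allowed l_f values are {1}.
For l_f = 1: m_f ∈ {m_i−1, m_i, m_i+1} ∩ [−1, 1] = {-1, 0, 1} → 3 states.
Total: 3.

3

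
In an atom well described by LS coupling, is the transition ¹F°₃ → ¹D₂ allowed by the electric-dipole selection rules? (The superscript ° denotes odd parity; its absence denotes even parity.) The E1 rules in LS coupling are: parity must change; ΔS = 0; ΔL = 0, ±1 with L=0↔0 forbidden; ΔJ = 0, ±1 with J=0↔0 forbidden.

allowed

Reading off the term symbols: S 0→0, L 3→2, J 3→2, parity odd→even.
Parity must change: odd → even — ✓.
ΔS = 0: S: 0 → 0 — ✓.
ΔL = 0, ±1 (not L=0↔0): L: 3 → 2, ΔL = -1 — ✓.
ΔJ = 0, ±1 (not J=0↔0): J: 3 → 2, ΔJ = -1 — ✓.
All four E1 rules are satisfied.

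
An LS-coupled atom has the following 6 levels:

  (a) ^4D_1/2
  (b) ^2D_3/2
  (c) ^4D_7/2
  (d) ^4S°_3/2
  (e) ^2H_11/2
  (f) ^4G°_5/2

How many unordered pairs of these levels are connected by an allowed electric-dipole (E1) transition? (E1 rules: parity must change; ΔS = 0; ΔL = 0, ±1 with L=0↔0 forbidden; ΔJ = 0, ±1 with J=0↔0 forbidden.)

0

(a)–(b): forbidden (parity, ΔS).
(a)–(c): forbidden (parity, ΔJ).
(a)–(d): forbidden (ΔL).
(a)–(e): forbidden (parity, ΔS, ΔL, ΔJ).
(a)–(f): forbidden (ΔL, ΔJ).
(b)–(c): forbidden (parity, ΔS, ΔJ).
(b)–(d): forbidden (ΔS, ΔL).
(b)–(e): forbidden (parity, ΔL, ΔJ).
(b)–(f): forbidden (ΔS, ΔL).
(c)–(d): forbidden (ΔL, ΔJ).
(c)–(e): forbidden (parity, ΔS, ΔL, ΔJ).
(c)–(f): forbidden (ΔL).
(d)–(e): forbidden (ΔS, ΔL, ΔJ).
(d)–(f): forbidden (parity, ΔL).
(e)–(f): forbidden (ΔS, ΔJ).
Allowed pairs: 0 of 15.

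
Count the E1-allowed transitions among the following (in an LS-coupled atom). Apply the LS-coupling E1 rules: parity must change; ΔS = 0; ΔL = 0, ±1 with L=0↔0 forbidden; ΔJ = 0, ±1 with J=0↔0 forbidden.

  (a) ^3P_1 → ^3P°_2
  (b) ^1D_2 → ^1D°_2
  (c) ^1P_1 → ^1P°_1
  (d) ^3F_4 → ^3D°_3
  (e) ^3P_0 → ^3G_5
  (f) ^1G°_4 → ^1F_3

5

(a) allowed
(b) allowed
(c) allowed
(d) allowed
(e) forbidden (parity, ΔL, ΔJ fail)
(f) allowed
Total allowed: 5 of 6.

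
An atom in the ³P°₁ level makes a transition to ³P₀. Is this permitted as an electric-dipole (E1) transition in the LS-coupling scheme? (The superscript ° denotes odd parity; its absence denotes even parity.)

allowed

Reading off the term symbols: S 1→1, L 1→1, J 1→0, parity odd→even.
Parity must change: odd → even — ✓.
ΔS = 0: S: 1 → 1 — ✓.
ΔL = 0, ±1 (not L=0↔0): L: 1 → 1, ΔL = +0 — ✓.
ΔJ = 0, ±1 (not J=0↔0): J: 1 → 0, ΔJ = -1 — ✓.
All four E1 rules are satisfied.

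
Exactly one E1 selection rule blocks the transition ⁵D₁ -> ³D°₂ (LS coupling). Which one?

the ΔS = 0 rule

Initial level: S=2, L=2, J=1, parity even. Final level: S=1, L=2, J=2, parity odd.
Parity must change: even → odd — passes.
ΔS = 0: S: 2 → 1 — fails.
ΔJ = 0, ±1 (not J=0↔0): J: 1 → 2, ΔJ = +1 — passes.
ΔL = 0, ±1 (not L=0↔0): L: 2 → 2, ΔL = +0 — passes.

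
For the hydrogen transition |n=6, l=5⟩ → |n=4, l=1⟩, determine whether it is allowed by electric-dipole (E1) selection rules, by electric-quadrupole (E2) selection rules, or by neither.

Δl = 1 − 5 = -4; l_i + l_f = 6.
E1 (Δl = ±1): not satisfied.
E2 (Δl = 0,±2, l_i+l_f ≥ 2): not satisfied.

neither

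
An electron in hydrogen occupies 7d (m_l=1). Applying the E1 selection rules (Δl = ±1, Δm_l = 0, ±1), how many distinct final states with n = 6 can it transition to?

E1 requires Δl = ±1, so l_f ∈ {1, 3}; with 0 ≤ l_f ≤ n_f−1 = 5, the allowed l_f values are {1, 3}.
For l_f = 1: m_f ∈ {m_i−1, m_i, m_i+1} ∩ [−1, 1] = {0, 1} → 2 states.
For l_f = 3: m_f ∈ {m_i−1, m_i, m_i+1} ∩ [−3, 3] = {0, 1, 2} → 3 states.
Total: 5.

5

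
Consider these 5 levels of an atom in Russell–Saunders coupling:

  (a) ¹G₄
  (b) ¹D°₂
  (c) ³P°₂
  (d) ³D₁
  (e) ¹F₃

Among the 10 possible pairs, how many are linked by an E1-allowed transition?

2

(a)–(b): forbidden (ΔL, ΔJ).
(a)–(c): forbidden (ΔS, ΔL, ΔJ).
(a)–(d): forbidden (parity, ΔS, ΔL, ΔJ).
(a)–(e): forbidden (parity).
(b)–(c): forbidden (parity, ΔS).
(b)–(d): forbidden (ΔS).
(b)–(e): allowed.
(c)–(d): allowed.
(c)–(e): forbidden (ΔS, ΔL).
(d)–(e): forbidden (parity, ΔS, ΔJ).
Allowed pairs: 2 of 10.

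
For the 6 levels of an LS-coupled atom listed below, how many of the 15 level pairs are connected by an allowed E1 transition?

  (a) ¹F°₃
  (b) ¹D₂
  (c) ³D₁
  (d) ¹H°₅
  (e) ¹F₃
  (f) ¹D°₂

(a)–(b): allowed.
(a)–(c): forbidden (ΔS, ΔJ).
(a)–(d): forbidden (parity, ΔL, ΔJ).
(a)–(e): allowed.
(a)–(f): forbidden (parity).
(b)–(c): forbidden (parity, ΔS).
(b)–(d): forbidden (ΔL, ΔJ).
(b)–(e): forbidden (parity).
(b)–(f): allowed.
(c)–(d): forbidden (ΔS, ΔL, ΔJ).
(c)–(e): forbidden (parity, ΔS, ΔJ).
(c)–(f): forbidden (ΔS).
(d)–(e): forbidden (ΔL, ΔJ).
(d)–(f): forbidden (parity, ΔL, ΔJ).
(e)–(f): allowed.
Allowed pairs: 4 of 15.

4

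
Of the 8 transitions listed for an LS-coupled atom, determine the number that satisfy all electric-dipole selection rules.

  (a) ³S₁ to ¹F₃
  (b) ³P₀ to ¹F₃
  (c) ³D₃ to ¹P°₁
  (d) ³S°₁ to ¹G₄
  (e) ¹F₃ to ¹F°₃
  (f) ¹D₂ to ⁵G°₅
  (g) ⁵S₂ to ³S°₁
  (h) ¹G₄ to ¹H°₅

(a) forbidden (parity, ΔS, ΔL, ΔJ fail)
(b) forbidden (parity, ΔS, ΔL, ΔJ fail)
(c) forbidden (ΔS, ΔJ fail)
(d) forbidden (ΔS, ΔL, ΔJ fail)
(e) allowed
(f) forbidden (ΔS, ΔL, ΔJ fail)
(g) forbidden (ΔS, ΔL fail)
(h) allowed
Total allowed: 2 of 8.

2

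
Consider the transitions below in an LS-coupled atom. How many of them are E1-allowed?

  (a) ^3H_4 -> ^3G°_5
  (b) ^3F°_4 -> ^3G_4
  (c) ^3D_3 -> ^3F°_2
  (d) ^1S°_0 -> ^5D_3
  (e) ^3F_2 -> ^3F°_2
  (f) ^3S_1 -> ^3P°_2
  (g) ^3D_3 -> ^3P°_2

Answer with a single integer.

(a) allowed
(b) allowed
(c) allowed
(d) forbidden (ΔS, ΔL, ΔJ fail)
(e) allowed
(f) allowed
(g) allowed
Total allowed: 6 of 7.

6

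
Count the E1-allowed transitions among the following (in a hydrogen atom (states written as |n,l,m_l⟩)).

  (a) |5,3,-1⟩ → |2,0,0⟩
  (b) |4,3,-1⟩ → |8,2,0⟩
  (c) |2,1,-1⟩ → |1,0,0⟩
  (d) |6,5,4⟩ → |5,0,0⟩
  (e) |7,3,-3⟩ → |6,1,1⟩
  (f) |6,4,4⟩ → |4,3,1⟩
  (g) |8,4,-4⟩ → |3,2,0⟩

(a) forbidden — Δl = -3 (E1 requires Δl = ±1)
(b) allowed
(c) allowed
(d) forbidden — Δl = -5 (E1 requires Δl = ±1); Δm_l = -4 (E1 requires Δm_l = 0, ±1)
(e) forbidden — Δl = -2 (E1 requires Δl = ±1); Δm_l = +4 (E1 requires Δm_l = 0, ±1)
(f) forbidden — Δm_l = -3 (E1 requires Δm_l = 0, ±1)
(g) forbidden — Δl = -2 (E1 requires Δl = ±1); Δm_l = +4 (E1 requires Δm_l = 0, ±1)
Total allowed: 2 of 7.

2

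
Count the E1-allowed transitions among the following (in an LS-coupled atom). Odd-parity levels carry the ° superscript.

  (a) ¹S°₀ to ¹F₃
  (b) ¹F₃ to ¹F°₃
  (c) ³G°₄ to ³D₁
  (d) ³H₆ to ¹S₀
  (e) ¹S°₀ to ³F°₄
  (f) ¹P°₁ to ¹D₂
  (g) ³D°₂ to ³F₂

(a) forbidden (ΔL, ΔJ fail)
(b) allowed
(c) forbidden (ΔL, ΔJ fail)
(d) forbidden (parity, ΔS, ΔL, ΔJ fail)
(e) forbidden (parity, ΔS, ΔL, ΔJ fail)
(f) allowed
(g) allowed
Total allowed: 3 of 7.

3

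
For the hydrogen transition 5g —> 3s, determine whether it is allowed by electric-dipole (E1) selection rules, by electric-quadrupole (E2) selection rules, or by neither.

Δl = 0 − 4 = -4; l_i + l_f = 4.
E1 (Δl = ±1): not satisfied.
E2 (Δl = 0,±2, l_i+l_f ≥ 2): not satisfied.

neither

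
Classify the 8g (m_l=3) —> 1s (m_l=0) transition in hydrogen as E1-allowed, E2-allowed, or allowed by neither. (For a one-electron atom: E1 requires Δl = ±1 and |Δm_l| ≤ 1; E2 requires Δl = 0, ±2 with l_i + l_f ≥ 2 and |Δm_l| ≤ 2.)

neither

Δl = 0 − 4 = -4; l_i + l_f = 4.
Δm_l = -3.
E1 (Δl = ±1, |Δm_l| ≤ 1): not satisfied.
E2 (Δl = 0,±2, l_i+l_f ≥ 2, |Δm_l| ≤ 2): not satisfied.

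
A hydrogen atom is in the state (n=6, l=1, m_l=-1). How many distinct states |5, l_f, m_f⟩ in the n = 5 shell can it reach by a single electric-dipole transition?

E1 requires Δl = ±1, so l_f ∈ {0, 2}; with 0 ≤ l_f ≤ n_f−1 = 4, the allowed l_f values are {0, 2}.
For l_f = 0: m_f ∈ {m_i−1, m_i, m_i+1} ∩ [−0, 0] = {0} → 1 state.
For l_f = 2: m_f ∈ {m_i−1, m_i, m_i+1} ∩ [−2, 2] = {-2, -1, 0} → 3 states.
Total: 4.

4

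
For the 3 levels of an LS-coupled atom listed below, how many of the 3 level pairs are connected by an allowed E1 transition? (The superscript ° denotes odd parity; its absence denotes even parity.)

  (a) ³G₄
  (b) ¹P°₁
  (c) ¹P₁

(a)–(b): forbidden (ΔS, ΔL, ΔJ).
(a)–(c): forbidden (parity, ΔS, ΔL, ΔJ).
(b)–(c): allowed.
Allowed pairs: 1 of 3.

1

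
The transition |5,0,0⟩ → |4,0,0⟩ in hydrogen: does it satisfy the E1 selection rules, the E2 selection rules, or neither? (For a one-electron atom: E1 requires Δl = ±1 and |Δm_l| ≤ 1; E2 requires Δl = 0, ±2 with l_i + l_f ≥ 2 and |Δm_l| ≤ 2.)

Δl = 0 − 0 = +0; l_i + l_f = 0.
Δm_l = +0.
E1 (Δl = ±1, |Δm_l| ≤ 1): not satisfied.
E2 (Δl = 0,±2, l_i+l_f ≥ 2, |Δm_l| ≤ 2): not satisfied.

neither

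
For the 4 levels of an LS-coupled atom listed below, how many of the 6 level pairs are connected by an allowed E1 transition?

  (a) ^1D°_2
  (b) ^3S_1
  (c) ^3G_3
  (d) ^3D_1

0

(a)–(b): forbidden (ΔS, ΔL).
(a)–(c): forbidden (ΔS, ΔL).
(a)–(d): forbidden (ΔS).
(b)–(c): forbidden (parity, ΔL, ΔJ).
(b)–(d): forbidden (parity, ΔL).
(c)–(d): forbidden (parity, ΔL, ΔJ).
Allowed pairs: 0 of 6.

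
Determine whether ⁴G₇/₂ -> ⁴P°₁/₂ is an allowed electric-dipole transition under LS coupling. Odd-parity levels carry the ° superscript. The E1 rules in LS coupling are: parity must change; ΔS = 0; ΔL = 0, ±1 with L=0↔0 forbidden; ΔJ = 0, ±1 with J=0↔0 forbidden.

forbidden

Parity must change: even → odd — satisfied.
ΔS = 0: S: 3/2 → 3/2 — satisfied.
ΔL = 0, ±1 (not L=0↔0): L: 4 → 1, ΔL = -3 — violated.
ΔJ = 0, ±1 (not J=0↔0): J: 7/2 → 1/2, ΔJ = -3 — violated.
Rule(s) violated: ΔL, ΔJ.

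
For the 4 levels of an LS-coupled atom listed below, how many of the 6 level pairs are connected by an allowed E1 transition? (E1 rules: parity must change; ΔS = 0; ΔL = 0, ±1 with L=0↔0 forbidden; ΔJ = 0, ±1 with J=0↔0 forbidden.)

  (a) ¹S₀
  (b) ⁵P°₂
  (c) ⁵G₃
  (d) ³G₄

0

(a)–(b): forbidden (ΔS, ΔJ).
(a)–(c): forbidden (parity, ΔS, ΔL, ΔJ).
(a)–(d): forbidden (parity, ΔS, ΔL, ΔJ).
(b)–(c): forbidden (ΔL).
(b)–(d): forbidden (ΔS, ΔL, ΔJ).
(c)–(d): forbidden (parity, ΔS).
Allowed pairs: 0 of 6.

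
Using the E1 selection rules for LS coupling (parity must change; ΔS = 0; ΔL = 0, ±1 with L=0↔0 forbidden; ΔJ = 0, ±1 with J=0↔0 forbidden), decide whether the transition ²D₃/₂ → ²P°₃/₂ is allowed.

allowed

Reading off the term symbols: S 1/2→1/2, L 2→1, J 3/2→3/2, parity even→odd.
ΔJ = 0, ±1 (not J=0↔0): J: 3/2 → 3/2, ΔJ = +0 — passes.
ΔL = 0, ±1 (not L=0↔0): L: 2 → 1, ΔL = -1 — passes.
ΔS = 0: S: 1/2 → 1/2 — passes.
Parity must change: even → odd — passes.
All four E1 rules are satisfied.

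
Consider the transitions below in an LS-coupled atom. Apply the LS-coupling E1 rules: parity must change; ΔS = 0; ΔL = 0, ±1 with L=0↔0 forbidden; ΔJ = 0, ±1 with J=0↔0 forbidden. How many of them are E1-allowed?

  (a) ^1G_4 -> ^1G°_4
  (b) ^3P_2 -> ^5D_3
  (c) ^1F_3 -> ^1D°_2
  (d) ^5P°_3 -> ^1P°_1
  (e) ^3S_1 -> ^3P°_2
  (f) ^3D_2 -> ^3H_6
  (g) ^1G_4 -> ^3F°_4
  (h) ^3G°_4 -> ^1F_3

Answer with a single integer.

3

(a) allowed
(b) forbidden (parity, ΔS fail)
(c) allowed
(d) forbidden (parity, ΔS, ΔJ fail)
(e) allowed
(f) forbidden (parity, ΔL, ΔJ fail)
(g) forbidden (ΔS fails)
(h) forbidden (ΔS fails)
Total allowed: 3 of 8.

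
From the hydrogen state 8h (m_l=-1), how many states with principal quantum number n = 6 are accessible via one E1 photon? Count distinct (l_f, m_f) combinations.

3

E1 requires Δl = ±1, so l_f ∈ {4, 6}; with 0 ≤ l_f ≤ n_f−1 = 5, the allowed l_f values are {4}.
For l_f = 4: m_f ∈ {m_i−1, m_i, m_i+1} ∩ [−4, 4] = {-2, -1, 0} → 3 states.
Total: 3.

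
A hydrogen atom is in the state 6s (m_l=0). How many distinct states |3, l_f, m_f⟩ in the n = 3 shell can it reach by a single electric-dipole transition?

3

E1 requires Δl = ±1, so l_f ∈ {-1, 1}; with 0 ≤ l_f ≤ n_f−1 = 2, the allowed l_f values are {1}.
For l_f = 1: m_f ∈ {m_i−1, m_i, m_i+1} ∩ [−1, 1] = {-1, 0, 1} → 3 states.
Total: 3.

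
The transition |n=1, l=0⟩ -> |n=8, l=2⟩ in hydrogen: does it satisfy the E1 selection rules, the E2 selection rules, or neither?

E2

Δl = 2 − 0 = +2; l_i + l_f = 2.
E1 (Δl = ±1): not satisfied.
E2 (Δl = 0,±2, l_i+l_f ≥ 2): satisfied.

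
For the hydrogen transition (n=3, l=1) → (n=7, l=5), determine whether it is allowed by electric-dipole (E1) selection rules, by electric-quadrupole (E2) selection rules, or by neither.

neither

Δl = 5 − 1 = +4; l_i + l_f = 6.
E1 (Δl = ±1): not satisfied.
E2 (Δl = 0,±2, l_i+l_f ≥ 2): not satisfied.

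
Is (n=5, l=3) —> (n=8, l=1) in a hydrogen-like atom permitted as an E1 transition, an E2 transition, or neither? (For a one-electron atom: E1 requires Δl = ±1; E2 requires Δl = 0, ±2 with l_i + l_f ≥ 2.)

E2

Δl = 1 − 3 = -2; l_i + l_f = 4.
E1 (Δl = ±1): not satisfied.
E2 (Δl = 0,±2, l_i+l_f ≥ 2): satisfied.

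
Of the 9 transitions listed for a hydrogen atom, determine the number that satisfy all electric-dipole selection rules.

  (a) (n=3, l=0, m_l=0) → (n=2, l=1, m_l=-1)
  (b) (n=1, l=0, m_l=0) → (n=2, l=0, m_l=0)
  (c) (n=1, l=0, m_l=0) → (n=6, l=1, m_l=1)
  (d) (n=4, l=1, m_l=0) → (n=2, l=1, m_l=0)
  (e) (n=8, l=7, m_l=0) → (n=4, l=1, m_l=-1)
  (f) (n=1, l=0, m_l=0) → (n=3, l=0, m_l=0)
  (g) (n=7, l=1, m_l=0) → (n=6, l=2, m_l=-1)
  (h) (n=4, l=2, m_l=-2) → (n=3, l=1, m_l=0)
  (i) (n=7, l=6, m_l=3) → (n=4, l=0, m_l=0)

3

(a) allowed
(b) forbidden — Δl = +0 (E1 requires Δl = ±1)
(c) allowed
(d) forbidden — Δl = +0 (E1 requires Δl = ±1)
(e) forbidden — Δl = -6 (E1 requires Δl = ±1)
(f) forbidden — Δl = +0 (E1 requires Δl = ±1)
(g) allowed
(h) forbidden — Δm_l = +2 (E1 requires Δm_l = 0, ±1)
(i) forbidden — Δl = -6 (E1 requires Δl = ±1); Δm_l = -3 (E1 requires Δm_l = 0, ±1)
Total allowed: 3 of 9.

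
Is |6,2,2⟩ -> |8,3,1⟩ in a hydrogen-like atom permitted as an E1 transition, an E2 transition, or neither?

E1

Δl = 3 − 2 = +1; l_i + l_f = 5.
Δm_l = -1.
E1 (Δl = ±1, |Δm_l| ≤ 1): satisfied.
E2 (Δl = 0,±2, l_i+l_f ≥ 2, |Δm_l| ≤ 2): not satisfied.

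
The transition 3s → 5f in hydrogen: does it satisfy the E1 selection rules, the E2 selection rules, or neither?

Δl = 3 − 0 = +3; l_i + l_f = 3.
E1 (Δl = ±1): not satisfied.
E2 (Δl = 0,±2, l_i+l_f ≥ 2): not satisfied.

neither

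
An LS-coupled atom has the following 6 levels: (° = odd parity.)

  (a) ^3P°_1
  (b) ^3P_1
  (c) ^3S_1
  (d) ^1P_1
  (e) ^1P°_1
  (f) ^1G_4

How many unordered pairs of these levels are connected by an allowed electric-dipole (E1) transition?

3

(a)–(b): allowed.
(a)–(c): allowed.
(a)–(d): forbidden (ΔS).
(a)–(e): forbidden (parity, ΔS).
(a)–(f): forbidden (ΔS, ΔL, ΔJ).
(b)–(c): forbidden (parity).
(b)–(d): forbidden (parity, ΔS).
(b)–(e): forbidden (ΔS).
(b)–(f): forbidden (parity, ΔS, ΔL, ΔJ).
(c)–(d): forbidden (parity, ΔS).
(c)–(e): forbidden (ΔS).
(c)–(f): forbidden (parity, ΔS, ΔL, ΔJ).
(d)–(e): allowed.
(d)–(f): forbidden (parity, ΔL, ΔJ).
(e)–(f): forbidden (ΔL, ΔJ).
Allowed pairs: 3 of 15.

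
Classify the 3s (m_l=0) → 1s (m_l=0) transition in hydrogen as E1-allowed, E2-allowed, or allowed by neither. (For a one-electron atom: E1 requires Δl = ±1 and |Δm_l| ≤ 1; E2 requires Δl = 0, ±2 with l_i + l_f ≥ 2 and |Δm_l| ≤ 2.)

Δl = 0 − 0 = +0; l_i + l_f = 0.
Δm_l = +0.
E1 (Δl = ±1, |Δm_l| ≤ 1): not satisfied.
E2 (Δl = 0,±2, l_i+l_f ≥ 2, |Δm_l| ≤ 2): not satisfied.

neither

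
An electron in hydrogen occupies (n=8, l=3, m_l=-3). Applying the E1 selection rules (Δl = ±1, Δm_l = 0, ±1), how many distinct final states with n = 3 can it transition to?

1

E1 requires Δl = ±1, so l_f ∈ {2, 4}; with 0 ≤ l_f ≤ n_f−1 = 2, the allowed l_f values are {2}.
For l_f = 2: m_f ∈ {m_i−1, m_i, m_i+1} ∩ [−2, 2] = {-2} → 1 state.
Total: 1.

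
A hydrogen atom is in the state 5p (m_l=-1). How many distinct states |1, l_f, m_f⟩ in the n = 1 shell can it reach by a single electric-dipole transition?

E1 requires Δl = ±1, so l_f ∈ {0, 2}; with 0 ≤ l_f ≤ n_f−1 = 0, the allowed l_f values are {0}.
For l_f = 0: m_f ∈ {m_i−1, m_i, m_i+1} ∩ [−0, 0] = {0} → 1 state.
Total: 1.

1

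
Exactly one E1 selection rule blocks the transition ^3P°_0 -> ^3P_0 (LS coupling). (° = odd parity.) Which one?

the J=0 ↔ J=0 exclusion

Initial level: S=1, L=1, J=0, parity odd. Final level: S=1, L=1, J=0, parity even.
ΔJ = 0, ±1 (not J=0↔0): J: 0 → 0, ΔJ = +0 — violated.
ΔL = 0, ±1 (not L=0↔0): L: 1 → 1, ΔL = +0 — satisfied.
Parity must change: odd → even — satisfied.
ΔS = 0: S: 1 → 1 — satisfied.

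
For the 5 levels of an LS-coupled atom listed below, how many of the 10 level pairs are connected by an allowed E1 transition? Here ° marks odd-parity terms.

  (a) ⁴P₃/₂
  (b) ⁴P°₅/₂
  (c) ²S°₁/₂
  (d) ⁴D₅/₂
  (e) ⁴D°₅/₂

4

(a)–(b): allowed.
(a)–(c): forbidden (ΔS).
(a)–(d): forbidden (parity).
(a)–(e): allowed.
(b)–(c): forbidden (parity, ΔS, ΔJ).
(b)–(d): allowed.
(b)–(e): forbidden (parity).
(c)–(d): forbidden (ΔS, ΔL, ΔJ).
(c)–(e): forbidden (parity, ΔS, ΔL, ΔJ).
(d)–(e): allowed.
Allowed pairs: 4 of 10.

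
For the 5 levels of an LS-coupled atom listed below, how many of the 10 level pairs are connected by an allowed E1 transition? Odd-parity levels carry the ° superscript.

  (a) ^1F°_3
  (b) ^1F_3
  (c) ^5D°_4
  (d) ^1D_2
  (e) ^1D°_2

(a)–(b): allowed.
(a)–(c): forbidden (parity, ΔS).
(a)–(d): allowed.
(a)–(e): forbidden (parity).
(b)–(c): forbidden (ΔS).
(b)–(d): forbidden (parity).
(b)–(e): allowed.
(c)–(d): forbidden (ΔS, ΔJ).
(c)–(e): forbidden (parity, ΔS, ΔJ).
(d)–(e): allowed.
Allowed pairs: 4 of 10.

4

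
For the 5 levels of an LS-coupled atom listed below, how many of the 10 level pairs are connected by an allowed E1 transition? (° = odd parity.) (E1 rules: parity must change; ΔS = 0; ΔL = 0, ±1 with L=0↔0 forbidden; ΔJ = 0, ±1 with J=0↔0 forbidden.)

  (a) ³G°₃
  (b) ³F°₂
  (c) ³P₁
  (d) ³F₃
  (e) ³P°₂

3

(a)–(b): forbidden (parity).
(a)–(c): forbidden (ΔL, ΔJ).
(a)–(d): allowed.
(a)–(e): forbidden (parity, ΔL).
(b)–(c): forbidden (ΔL).
(b)–(d): allowed.
(b)–(e): forbidden (parity, ΔL).
(c)–(d): forbidden (parity, ΔL, ΔJ).
(c)–(e): allowed.
(d)–(e): forbidden (ΔL).
Allowed pairs: 3 of 10.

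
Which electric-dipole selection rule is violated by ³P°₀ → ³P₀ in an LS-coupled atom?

ΔS = 0: S: 1 → 1 — passes.
ΔL = 0, ±1 (not L=0↔0): L: 1 → 1, ΔL = +0 — passes.
Parity must change: odd → even — passes.
ΔJ = 0, ±1 (not J=0↔0): J: 0 → 0, ΔJ = +0 — fails.

the J=0 ↔ J=0 exclusion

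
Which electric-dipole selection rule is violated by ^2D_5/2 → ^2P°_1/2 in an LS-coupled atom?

the ΔJ = 0, ±1 rule

Parity must change: even → odd — ok.
ΔS = 0: S: 1/2 → 1/2 — ok.
ΔL = 0, ±1 (not L=0↔0): L: 2 → 1, ΔL = -1 — ok.
ΔJ = 0, ±1 (not J=0↔0): J: 5/2 → 1/2, ΔJ = -2 — fails.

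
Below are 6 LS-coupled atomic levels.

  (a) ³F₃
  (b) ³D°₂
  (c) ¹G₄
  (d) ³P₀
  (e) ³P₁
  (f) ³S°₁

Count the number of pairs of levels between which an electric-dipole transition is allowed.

4

(a)–(b): allowed.
(a)–(c): forbidden (parity, ΔS).
(a)–(d): forbidden (parity, ΔL, ΔJ).
(a)–(e): forbidden (parity, ΔL, ΔJ).
(a)–(f): forbidden (ΔL, ΔJ).
(b)–(c): forbidden (ΔS, ΔL, ΔJ).
(b)–(d): forbidden (ΔJ).
(b)–(e): allowed.
(b)–(f): forbidden (parity, ΔL).
(c)–(d): forbidden (parity, ΔS, ΔL, ΔJ).
(c)–(e): forbidden (parity, ΔS, ΔL, ΔJ).
(c)–(f): forbidden (ΔS, ΔL, ΔJ).
(d)–(e): forbidden (parity).
(d)–(f): allowed.
(e)–(f): allowed.
Allowed pairs: 4 of 15.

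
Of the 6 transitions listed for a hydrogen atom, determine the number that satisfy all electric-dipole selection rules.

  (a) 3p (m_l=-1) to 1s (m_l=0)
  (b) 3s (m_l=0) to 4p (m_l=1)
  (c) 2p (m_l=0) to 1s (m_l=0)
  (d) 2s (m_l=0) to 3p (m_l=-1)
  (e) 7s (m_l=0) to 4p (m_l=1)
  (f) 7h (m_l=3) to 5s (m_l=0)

5

(a) allowed
(b) allowed
(c) allowed
(d) allowed
(e) allowed
(f) forbidden — Δl = -5 (E1 requires Δl = ±1); Δm_l = -3 (E1 requires Δm_l = 0, ±1)
Total allowed: 5 of 6.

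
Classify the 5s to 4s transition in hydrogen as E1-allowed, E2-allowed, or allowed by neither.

neither

Δl = 0 − 0 = +0; l_i + l_f = 0.
E1 (Δl = ±1): not satisfied.
E2 (Δl = 0,±2, l_i+l_f ≥ 2): not satisfied.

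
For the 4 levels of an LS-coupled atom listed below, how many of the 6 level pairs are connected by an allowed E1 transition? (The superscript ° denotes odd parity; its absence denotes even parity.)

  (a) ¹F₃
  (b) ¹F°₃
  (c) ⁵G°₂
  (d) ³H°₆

(a)–(b): allowed.
(a)–(c): forbidden (ΔS).
(a)–(d): forbidden (ΔS, ΔL, ΔJ).
(b)–(c): forbidden (parity, ΔS).
(b)–(d): forbidden (parity, ΔS, ΔL, ΔJ).
(c)–(d): forbidden (parity, ΔS, ΔJ).
Allowed pairs: 1 of 6.

1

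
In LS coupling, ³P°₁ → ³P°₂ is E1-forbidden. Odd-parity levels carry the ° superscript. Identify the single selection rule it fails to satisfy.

parity

Parity must change: odd → odd — ✗.
ΔS = 0: S: 1 → 1 — ✓.
ΔL = 0, ±1 (not L=0↔0): L: 1 → 1, ΔL = +0 — ✓.
ΔJ = 0, ±1 (not J=0↔0): J: 1 → 2, ΔJ = +1 — ✓.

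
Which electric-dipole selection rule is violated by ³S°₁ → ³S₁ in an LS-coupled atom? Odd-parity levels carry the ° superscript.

Parity must change: odd → even — ok.
ΔS = 0: S: 1 → 1 — ok.
ΔL = 0, ±1 (not L=0↔0): L: 0 → 0, ΔL = +0 — fails.
ΔJ = 0, ±1 (not J=0↔0): J: 1 → 1, ΔJ = +0 — ok.

the L=0 ↔ L=0 exclusion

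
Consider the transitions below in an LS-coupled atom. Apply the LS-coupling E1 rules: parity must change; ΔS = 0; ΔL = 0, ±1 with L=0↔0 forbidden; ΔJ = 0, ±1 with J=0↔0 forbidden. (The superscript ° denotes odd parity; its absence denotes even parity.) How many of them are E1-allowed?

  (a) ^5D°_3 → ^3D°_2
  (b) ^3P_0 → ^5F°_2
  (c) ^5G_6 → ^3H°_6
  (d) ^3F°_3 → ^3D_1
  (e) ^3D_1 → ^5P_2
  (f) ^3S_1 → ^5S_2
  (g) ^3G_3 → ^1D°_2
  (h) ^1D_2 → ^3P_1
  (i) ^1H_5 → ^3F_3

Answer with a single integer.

(a) forbidden (parity, ΔS fail)
(b) forbidden (ΔS, ΔL, ΔJ fail)
(c) forbidden (ΔS fails)
(d) forbidden (ΔJ fails)
(e) forbidden (parity, ΔS fail)
(f) forbidden (parity, ΔS, ΔL fail)
(g) forbidden (ΔS, ΔL fail)
(h) forbidden (parity, ΔS fail)
(i) forbidden (parity, ΔS, ΔL, ΔJ fail)
Total allowed: 0 of 9.

0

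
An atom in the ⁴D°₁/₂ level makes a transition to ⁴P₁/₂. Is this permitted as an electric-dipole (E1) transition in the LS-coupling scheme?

Initial level: S=3/2, L=2, J=1/2, parity odd. Final level: S=3/2, L=1, J=1/2, parity even.
ΔJ = 0, ±1 (not J=0↔0): J: 1/2 → 1/2, ΔJ = +0 — ✓.
Parity must change: odd → even — ✓.
ΔL = 0, ±1 (not L=0↔0): L: 2 → 1, ΔL = -1 — ✓.
ΔS = 0: S: 3/2 → 3/2 — ✓.
All four E1 rules are satisfied.

allowed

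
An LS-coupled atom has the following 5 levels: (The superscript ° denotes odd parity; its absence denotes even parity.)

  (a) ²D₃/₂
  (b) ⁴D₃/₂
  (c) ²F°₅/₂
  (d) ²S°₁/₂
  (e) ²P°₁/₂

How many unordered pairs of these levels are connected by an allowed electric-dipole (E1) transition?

2

(a)–(b): forbidden (parity, ΔS).
(a)–(c): allowed.
(a)–(d): forbidden (ΔL).
(a)–(e): allowed.
(b)–(c): forbidden (ΔS).
(b)–(d): forbidden (ΔS, ΔL).
(b)–(e): forbidden (ΔS).
(c)–(d): forbidden (parity, ΔL, ΔJ).
(c)–(e): forbidden (parity, ΔL, ΔJ).
(d)–(e): forbidden (parity).
Allowed pairs: 2 of 10.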